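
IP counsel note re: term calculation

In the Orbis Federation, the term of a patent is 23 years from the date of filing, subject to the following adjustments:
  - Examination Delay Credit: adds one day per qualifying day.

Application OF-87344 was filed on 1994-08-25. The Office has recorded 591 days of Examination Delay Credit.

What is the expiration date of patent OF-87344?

Base term: filing date + 23 years → 25 August 2017.
Examination Delay Credit: +591 days → 8 April 2019.

2019-04-08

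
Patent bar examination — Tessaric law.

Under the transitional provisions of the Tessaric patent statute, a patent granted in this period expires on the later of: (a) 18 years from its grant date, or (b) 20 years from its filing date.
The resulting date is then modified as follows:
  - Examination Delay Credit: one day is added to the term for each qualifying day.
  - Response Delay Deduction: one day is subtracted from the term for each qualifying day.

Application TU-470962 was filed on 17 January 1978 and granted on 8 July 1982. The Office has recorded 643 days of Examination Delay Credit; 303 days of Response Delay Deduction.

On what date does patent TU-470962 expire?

June 13, 2001

(a) grant + 18 years → 8 July 2000.
(b) filing + 20 years → 17 January 1998.
Later of the two: 8 July 2000.
Examination Delay Credit: +643 days → 12 April 2002.
Response Delay Deduction: −303 days → 13 June 2001.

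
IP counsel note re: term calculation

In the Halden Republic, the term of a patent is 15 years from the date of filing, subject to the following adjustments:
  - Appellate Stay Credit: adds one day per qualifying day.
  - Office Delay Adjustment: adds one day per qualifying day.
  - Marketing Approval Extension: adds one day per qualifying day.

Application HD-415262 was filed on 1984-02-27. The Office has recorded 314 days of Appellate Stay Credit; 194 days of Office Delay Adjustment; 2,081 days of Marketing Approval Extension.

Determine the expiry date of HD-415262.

March 31, 2006

Base term: filing date + 15 years → 27 February 1999.
Appellate Stay Credit: +314 days → 7 January 2000.
Office Delay Adjustment: +194 days → 19 July 2000.
Marketing Approval Extension: +2081 days → 31 March 2006.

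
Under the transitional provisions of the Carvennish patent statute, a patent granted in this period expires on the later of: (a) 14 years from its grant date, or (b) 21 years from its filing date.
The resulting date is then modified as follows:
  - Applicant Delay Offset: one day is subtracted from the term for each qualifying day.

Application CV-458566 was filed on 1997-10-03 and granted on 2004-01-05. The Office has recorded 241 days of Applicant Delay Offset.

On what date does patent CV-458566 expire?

(a) grant + 14 years → 5 January 2018.
(b) filing + 21 years → 3 October 2018.
Later of the two: 3 October 2018.
Applicant Delay Offset: −241 days → 4 February 2018.

February 4, 2018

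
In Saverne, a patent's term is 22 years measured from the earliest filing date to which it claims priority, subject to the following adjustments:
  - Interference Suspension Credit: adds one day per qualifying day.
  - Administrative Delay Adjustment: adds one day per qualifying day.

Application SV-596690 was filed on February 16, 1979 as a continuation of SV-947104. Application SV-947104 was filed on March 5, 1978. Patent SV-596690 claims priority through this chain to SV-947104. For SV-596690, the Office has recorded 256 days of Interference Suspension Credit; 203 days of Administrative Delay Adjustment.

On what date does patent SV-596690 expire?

June 7, 2001

Earliest priority filing: 5 March 1978.
Base term: 5 March 1978 + 22 years → 5 March 2000.
Interference Suspension Credit: +256 days → 16 November 2000.
Administrative Delay Adjustment: +203 days → 7 June 2001.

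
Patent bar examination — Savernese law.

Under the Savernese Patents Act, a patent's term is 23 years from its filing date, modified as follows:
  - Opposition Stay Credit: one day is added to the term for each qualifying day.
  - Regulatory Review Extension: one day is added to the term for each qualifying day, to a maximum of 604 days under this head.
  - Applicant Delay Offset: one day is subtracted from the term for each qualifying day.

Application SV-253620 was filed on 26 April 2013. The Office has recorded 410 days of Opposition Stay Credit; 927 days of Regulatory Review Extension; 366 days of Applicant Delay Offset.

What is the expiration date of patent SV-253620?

Base term: filing date + 23 years → 26 April 2036.
Opposition Stay Credit: +410 days → 10 June 2037.
Regulatory Review Extension: 927 days claimed exceeds the 604-day cap, so +604 days → 4 February 2039.
Applicant Delay Offset: −366 days → 3 February 2038.

February 3, 2038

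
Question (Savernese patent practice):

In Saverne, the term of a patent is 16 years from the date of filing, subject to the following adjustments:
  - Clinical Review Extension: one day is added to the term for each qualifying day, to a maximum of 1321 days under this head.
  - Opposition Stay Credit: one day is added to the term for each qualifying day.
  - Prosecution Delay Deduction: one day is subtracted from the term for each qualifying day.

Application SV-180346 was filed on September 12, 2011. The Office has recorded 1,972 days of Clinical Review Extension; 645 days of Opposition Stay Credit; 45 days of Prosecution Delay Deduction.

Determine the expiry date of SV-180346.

Base term: filing date + 16 years → 12 September 2027.
Clinical Review Extension: 1972 days claimed exceeds the 1321-day cap, so +1321 days → 25 April 2031.
Opposition Stay Credit: +645 days → 29 January 2033.
Prosecution Delay Deduction: −45 days → 15 December 2032.

2032-12-15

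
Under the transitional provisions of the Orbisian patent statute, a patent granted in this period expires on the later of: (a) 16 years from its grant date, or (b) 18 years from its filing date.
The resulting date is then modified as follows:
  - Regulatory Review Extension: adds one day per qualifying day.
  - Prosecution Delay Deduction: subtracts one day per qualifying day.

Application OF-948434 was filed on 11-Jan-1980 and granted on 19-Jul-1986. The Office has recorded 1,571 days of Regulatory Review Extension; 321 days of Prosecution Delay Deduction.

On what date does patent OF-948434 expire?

2005-12-20

(a) grant + 16 years → 19 July 2002.
(b) filing + 18 years → 11 January 1998.
Later of the two: 19 July 2002.
Regulatory Review Extension: +1571 days → 6 November 2006.
Prosecution Delay Deduction: −321 days → 20 December 2005.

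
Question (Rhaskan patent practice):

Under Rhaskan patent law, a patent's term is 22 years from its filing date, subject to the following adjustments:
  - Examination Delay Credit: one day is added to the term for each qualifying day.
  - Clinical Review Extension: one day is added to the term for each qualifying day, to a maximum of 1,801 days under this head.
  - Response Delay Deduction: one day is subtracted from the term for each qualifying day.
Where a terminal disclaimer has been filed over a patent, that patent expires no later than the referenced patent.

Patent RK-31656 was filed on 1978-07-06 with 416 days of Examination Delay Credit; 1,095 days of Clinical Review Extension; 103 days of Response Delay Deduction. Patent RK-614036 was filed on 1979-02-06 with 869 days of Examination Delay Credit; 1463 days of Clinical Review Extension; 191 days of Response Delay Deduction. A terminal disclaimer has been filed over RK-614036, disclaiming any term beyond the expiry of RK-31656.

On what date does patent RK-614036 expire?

Natural term of RK-614036:
  Base: filing + 22 years → 6 February 2001.
  Examination Delay Credit: +869 days → 25 June 2003.
  Clinical Review Extension: 1463 days (within the 1801-day cap) → +1463 days → 27 June 2007.
  Response Delay Deduction: −191 days → 18 December 2006.
Expiry of referenced patent RK-31656:
  Base: filing + 22 years → 6 July 2000.
  Examination Delay Credit: +416 days → 26 August 2001.
  Clinical Review Extension: 1095 days (within the 1801-day cap) → +1095 days → 25 August 2004.
  Response Delay Deduction: −103 days → 14 May 2004.
Terminal disclaimer: RK-614036 expires on the earlier of 18 December 2006 and 14 May 2004.

2004-05-14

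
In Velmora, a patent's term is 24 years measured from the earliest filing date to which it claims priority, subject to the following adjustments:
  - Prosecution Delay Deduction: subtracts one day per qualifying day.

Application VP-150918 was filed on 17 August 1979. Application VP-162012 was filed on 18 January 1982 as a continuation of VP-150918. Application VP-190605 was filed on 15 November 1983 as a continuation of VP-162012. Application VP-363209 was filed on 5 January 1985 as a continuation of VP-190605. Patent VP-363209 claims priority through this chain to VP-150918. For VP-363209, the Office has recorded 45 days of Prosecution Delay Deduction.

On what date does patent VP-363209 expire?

July 3, 2003

Earliest priority filing: 17 August 1979.
Base term: 17 August 1979 + 24 years → 17 August 2003.
Prosecution Delay Deduction: −45 days → 3 July 2003.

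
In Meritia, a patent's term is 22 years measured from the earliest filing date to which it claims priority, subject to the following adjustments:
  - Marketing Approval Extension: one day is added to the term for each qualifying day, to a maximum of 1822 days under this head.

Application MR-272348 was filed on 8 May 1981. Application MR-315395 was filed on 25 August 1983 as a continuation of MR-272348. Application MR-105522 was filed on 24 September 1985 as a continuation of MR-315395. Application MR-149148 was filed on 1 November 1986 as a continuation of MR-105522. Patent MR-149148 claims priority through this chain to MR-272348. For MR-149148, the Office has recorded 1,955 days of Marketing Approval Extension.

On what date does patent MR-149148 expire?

Earliest priority filing: 8 May 1981.
Base term: 8 May 1981 + 22 years → 8 May 2003.
Marketing Approval Extension: 1955 days claimed exceeds the 1822-day cap, so +1822 days → 3 May 2008.

May 3, 2008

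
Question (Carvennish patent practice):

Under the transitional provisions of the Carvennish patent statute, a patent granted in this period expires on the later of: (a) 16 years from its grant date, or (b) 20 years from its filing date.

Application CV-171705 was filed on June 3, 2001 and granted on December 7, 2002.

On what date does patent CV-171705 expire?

(a) grant + 16 years → 7 December 2018.
(b) filing + 20 years → 3 June 2021.
Later of the two: 3 June 2021.

June 3, 2021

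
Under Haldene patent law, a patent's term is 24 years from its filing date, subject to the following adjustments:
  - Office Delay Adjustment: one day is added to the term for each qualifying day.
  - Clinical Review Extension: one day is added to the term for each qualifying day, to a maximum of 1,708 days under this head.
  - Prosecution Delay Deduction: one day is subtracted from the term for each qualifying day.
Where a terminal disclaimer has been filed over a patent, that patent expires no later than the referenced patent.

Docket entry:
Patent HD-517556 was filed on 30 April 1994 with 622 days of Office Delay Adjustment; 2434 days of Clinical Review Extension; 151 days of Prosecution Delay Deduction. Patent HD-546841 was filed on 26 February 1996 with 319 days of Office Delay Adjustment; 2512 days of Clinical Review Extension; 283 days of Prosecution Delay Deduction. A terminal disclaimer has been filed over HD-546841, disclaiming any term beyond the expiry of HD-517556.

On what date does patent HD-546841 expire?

April 17, 2024

Natural term of HD-546841:
  Base: filing + 24 years → 26 February 2020.
  Office Delay Adjustment: +319 days → 10 January 2021.
  Clinical Review Extension: 2512 days claimed exceeds the 1708-day cap, so +1708 days → 14 September 2025.
  Prosecution Delay Deduction: −283 days → 5 December 2024.
Expiry of referenced patent HD-517556:
  Base: filing + 24 years → 30 April 2018.
  Office Delay Adjustment: +622 days → 12 January 2020.
  Clinical Review Extension: 2434 days claimed exceeds the 1708-day cap, so +1708 days → 15 September 2024.
  Prosecution Delay Deduction: −151 days → 17 April 2024.
Terminal disclaimer: HD-546841 expires on the earlier of 5 December 2024 and 17 April 2024.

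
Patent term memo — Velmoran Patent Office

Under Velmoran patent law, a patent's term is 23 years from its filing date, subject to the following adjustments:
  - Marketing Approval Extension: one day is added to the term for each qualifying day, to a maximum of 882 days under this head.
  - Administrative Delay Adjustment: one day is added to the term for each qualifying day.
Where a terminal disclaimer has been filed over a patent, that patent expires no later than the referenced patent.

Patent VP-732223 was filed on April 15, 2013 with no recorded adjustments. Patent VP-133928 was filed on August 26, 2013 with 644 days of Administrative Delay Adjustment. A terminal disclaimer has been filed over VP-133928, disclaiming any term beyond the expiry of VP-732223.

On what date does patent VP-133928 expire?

Natural term of VP-133928:
  Base: filing + 23 years → 26 August 2036.
  Administrative Delay Adjustment: +644 days → 1 June 2038.
Expiry of referenced patent VP-732223:
  Base: filing + 23 years → 15 April 2036.
Terminal disclaimer: VP-133928 expires on the earlier of 1 June 2038 and 15 April 2036.

2036-04-15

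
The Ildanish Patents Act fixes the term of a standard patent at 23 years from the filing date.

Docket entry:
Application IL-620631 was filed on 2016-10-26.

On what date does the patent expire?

October 26, 2039

Filing date + 23 years → 26 October 2039.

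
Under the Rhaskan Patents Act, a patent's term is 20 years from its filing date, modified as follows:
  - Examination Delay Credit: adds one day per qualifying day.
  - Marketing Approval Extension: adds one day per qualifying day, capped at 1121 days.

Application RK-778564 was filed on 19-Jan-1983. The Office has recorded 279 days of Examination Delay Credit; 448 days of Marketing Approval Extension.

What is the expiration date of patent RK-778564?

January 15, 2005

Base term: filing date + 20 years → 19 January 2003.
Examination Delay Credit: +279 days → 25 October 2003.
Marketing Approval Extension: 448 days (within the 1121-day cap) → +448 days → 15 January 2005.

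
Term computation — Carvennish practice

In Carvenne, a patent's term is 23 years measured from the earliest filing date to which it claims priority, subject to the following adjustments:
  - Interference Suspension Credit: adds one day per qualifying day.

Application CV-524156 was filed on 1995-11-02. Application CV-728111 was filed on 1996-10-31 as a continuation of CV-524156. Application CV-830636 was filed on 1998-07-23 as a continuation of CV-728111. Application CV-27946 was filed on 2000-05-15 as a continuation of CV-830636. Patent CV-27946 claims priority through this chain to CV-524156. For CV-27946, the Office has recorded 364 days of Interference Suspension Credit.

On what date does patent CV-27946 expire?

Earliest priority filing: 2 November 1995.
Base term: 2 November 1995 + 23 years → 2 November 2018.
Interference Suspension Credit: +364 days → 1 November 2019.

2019-11-01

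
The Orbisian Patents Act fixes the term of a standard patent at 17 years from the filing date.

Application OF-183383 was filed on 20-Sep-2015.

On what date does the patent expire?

2032-09-20

Filing date + 17 years → 20 September 2032.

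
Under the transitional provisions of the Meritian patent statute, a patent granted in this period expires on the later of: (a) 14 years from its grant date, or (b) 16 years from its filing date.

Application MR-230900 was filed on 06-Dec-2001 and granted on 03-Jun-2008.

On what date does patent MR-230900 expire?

2022-06-03

(a) grant + 14 years → 3 June 2022.
(b) filing + 16 years → 6 December 2017.
Later of the two: 3 June 2022.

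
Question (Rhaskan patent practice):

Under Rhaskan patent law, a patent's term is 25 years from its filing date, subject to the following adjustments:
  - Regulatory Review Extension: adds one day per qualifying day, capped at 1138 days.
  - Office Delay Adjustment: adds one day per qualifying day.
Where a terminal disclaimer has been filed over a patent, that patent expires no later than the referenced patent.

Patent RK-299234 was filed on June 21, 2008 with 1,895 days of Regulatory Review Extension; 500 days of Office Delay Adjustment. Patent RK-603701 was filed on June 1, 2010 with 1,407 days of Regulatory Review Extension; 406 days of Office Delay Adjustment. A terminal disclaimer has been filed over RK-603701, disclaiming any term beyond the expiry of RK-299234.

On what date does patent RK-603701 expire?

Natural term of RK-603701:
  Base: filing + 25 years → 1 June 2035.
  Regulatory Review Extension: 1407 days claimed exceeds the 1138-day cap, so +1138 days → 13 July 2038.
  Office Delay Adjustment: +406 days → 23 August 2039.
Expiry of referenced patent RK-299234:
  Base: filing + 25 years → 21 June 2033.
  Regulatory Review Extension: 1895 days claimed exceeds the 1138-day cap, so +1138 days → 2 August 2036.
  Office Delay Adjustment: +500 days → 15 December 2037.
Terminal disclaimer: RK-603701 expires on the earlier of 23 August 2039 and 15 December 2037.

2037-12-15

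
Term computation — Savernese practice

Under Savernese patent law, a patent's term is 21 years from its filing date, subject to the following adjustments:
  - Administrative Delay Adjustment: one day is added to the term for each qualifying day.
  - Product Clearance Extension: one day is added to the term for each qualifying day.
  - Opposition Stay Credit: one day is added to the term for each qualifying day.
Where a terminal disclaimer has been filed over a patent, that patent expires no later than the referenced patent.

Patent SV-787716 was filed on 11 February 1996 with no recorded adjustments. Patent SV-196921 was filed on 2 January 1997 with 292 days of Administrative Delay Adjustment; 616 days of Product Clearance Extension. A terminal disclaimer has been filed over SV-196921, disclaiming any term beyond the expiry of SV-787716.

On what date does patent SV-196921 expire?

Natural term of SV-196921:
  Base: filing + 21 years → 2 January 2018.
  Administrative Delay Adjustment: +292 days → 21 October 2018.
  Product Clearance Extension: +616 days → 28 June 2020.
Expiry of referenced patent SV-787716:
  Base: filing + 21 years → 11 February 2017.
Terminal disclaimer: SV-196921 expires on the earlier of 28 June 2020 and 11 February 2017.

February 11, 2017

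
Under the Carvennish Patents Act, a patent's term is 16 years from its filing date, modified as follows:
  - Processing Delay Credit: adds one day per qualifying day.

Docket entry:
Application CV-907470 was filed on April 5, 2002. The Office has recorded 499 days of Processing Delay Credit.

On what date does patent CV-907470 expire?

2019-08-17

Base term: filing date + 16 years → 5 April 2018.
Processing Delay Credit: +499 days → 17 August 2019.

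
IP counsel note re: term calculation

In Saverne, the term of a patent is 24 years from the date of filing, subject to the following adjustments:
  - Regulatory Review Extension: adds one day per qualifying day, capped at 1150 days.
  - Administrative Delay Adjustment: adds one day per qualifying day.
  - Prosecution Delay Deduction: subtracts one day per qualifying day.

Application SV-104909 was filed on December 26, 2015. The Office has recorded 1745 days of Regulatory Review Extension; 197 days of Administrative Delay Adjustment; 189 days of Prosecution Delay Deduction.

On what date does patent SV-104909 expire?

Base term: filing date + 24 years → 26 December 2039.
Regulatory Review Extension: 1745 days claimed exceeds the 1150-day cap, so +1150 days → 18 February 2043.
Administrative Delay Adjustment: +197 days → 3 September 2043.
Prosecution Delay Deduction: −189 days → 26 February 2043.

February 26, 2043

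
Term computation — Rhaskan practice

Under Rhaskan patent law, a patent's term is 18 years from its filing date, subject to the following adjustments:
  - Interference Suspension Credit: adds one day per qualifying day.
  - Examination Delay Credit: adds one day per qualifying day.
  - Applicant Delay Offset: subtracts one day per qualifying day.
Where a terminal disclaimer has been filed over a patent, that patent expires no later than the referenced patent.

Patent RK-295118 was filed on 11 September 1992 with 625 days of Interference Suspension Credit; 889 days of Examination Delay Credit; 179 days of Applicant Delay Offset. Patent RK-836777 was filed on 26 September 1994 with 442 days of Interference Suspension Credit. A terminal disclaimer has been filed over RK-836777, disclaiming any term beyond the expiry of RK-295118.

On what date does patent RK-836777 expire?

December 12, 2013

Natural term of RK-836777:
  Base: filing + 18 years → 26 September 2012.
  Interference Suspension Credit: +442 days → 12 December 2013.
Expiry of referenced patent RK-295118:
  Base: filing + 18 years → 11 September 2010.
  Interference Suspension Credit: +625 days → 28 May 2012.
  Examination Delay Credit: +889 days → 3 November 2014.
  Applicant Delay Offset: −179 days → 8 May 2014.
Terminal disclaimer: RK-836777 expires on the earlier of 12 December 2013 and 8 May 2014.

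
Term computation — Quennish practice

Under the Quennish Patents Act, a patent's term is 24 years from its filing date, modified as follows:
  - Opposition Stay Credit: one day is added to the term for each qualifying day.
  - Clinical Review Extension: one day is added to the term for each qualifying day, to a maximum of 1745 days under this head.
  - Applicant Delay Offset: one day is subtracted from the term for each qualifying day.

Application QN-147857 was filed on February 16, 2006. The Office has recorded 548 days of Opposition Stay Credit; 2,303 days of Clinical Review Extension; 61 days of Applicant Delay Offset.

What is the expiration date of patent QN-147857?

March 28, 2036

Base term: filing date + 24 years → 16 February 2030.
Opposition Stay Credit: +548 days → 18 August 2031.
Clinical Review Extension: 2303 days claimed exceeds the 1745-day cap, so +1745 days → 28 May 2036.
Applicant Delay Offset: −61 days → 28 March 2036.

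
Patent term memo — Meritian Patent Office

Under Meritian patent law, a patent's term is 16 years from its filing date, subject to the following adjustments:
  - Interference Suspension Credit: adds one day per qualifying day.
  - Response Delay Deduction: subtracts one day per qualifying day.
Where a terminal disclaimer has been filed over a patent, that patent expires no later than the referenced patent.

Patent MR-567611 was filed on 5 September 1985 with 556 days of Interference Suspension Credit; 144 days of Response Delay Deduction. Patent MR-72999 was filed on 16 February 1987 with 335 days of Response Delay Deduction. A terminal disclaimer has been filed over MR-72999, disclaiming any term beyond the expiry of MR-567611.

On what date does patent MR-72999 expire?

Natural term of MR-72999:
  Base: filing + 16 years → 16 February 2003.
  Response Delay Deduction: −335 days → 18 March 2002.
Expiry of referenced patent MR-567611:
  Base: filing + 16 years → 5 September 2001.
  Interference Suspension Credit: +556 days → 15 March 2003.
  Response Delay Deduction: −144 days → 22 October 2002.
Terminal disclaimer: MR-72999 expires on the earlier of 18 March 2002 and 22 October 2002.

2002-03-18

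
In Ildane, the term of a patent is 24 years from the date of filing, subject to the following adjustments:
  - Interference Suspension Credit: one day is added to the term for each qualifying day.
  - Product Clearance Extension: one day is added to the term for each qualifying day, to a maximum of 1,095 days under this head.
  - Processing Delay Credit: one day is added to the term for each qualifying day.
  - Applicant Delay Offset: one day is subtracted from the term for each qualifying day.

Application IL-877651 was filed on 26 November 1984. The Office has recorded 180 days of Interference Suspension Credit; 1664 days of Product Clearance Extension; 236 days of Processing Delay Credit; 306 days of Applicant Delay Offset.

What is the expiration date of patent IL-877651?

Base term: filing date + 24 years → 26 November 2008.
Interference Suspension Credit: +180 days → 25 May 2009.
Product Clearance Extension: 1664 days claimed exceeds the 1095-day cap, so +1095 days → 24 May 2012.
Processing Delay Credit: +236 days → 15 January 2013.
Applicant Delay Offset: −306 days → 15 March 2012.

March 15, 2012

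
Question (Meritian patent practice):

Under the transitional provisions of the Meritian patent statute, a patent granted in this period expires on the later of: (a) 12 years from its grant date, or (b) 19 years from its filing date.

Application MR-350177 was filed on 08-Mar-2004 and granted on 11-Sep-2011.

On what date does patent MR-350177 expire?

September 11, 2023

(a) grant + 12 years → 11 September 2023.
(b) filing + 19 years → 8 March 2023.
Later of the two: 11 September 2023.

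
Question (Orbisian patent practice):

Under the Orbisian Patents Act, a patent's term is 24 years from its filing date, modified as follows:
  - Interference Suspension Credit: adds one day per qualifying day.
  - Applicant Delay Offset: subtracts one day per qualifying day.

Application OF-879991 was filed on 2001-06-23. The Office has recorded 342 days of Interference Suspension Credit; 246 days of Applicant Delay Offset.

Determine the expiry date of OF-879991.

2025-09-27

Base term: filing date + 24 years → 23 June 2025.
Interference Suspension Credit: +342 days → 31 May 2026.
Applicant Delay Offset: −246 days → 27 September 2025.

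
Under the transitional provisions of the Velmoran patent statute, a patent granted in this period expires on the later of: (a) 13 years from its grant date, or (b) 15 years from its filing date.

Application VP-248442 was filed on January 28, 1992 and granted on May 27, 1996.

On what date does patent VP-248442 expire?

(a) grant + 13 years → 27 May 2009.
(b) filing + 15 years → 28 January 2007.
Later of the two: 27 May 2009.

2009-05-27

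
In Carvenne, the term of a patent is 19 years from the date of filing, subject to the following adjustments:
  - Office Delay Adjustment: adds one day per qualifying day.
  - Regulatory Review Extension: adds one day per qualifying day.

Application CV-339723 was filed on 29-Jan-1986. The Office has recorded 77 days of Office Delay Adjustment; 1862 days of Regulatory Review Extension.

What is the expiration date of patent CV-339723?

Base term: filing date + 19 years → 29 January 2005.
Office Delay Adjustment: +77 days → 16 April 2005.
Regulatory Review Extension: +1862 days → 22 May 2010.

2010-05-22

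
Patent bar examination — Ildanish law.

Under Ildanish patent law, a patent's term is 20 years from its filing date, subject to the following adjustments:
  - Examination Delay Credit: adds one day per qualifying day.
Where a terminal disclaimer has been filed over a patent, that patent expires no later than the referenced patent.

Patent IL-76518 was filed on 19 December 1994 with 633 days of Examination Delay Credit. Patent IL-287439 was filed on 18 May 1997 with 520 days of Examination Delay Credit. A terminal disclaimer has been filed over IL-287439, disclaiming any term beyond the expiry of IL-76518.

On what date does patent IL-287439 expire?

Natural term of IL-287439:
  Base: filing + 20 years → 18 May 2017.
  Examination Delay Credit: +520 days → 20 October 2018.
Expiry of referenced patent IL-76518:
  Base: filing + 20 years → 19 December 2014.
  Examination Delay Credit: +633 days → 12 September 2016.
Terminal disclaimer: IL-287439 expires on the earlier of 20 October 2018 and 12 September 2016.

September 12, 2016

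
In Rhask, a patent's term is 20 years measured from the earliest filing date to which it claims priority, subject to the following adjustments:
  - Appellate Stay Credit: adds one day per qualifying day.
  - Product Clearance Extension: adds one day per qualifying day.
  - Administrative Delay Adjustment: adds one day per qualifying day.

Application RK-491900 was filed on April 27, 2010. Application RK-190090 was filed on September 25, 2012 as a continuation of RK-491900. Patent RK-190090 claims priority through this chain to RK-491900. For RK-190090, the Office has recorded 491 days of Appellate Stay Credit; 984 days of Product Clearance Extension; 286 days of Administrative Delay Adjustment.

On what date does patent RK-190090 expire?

2035-02-21

Earliest priority filing: 27 April 2010.
Base term: 27 April 2010 + 20 years → 27 April 2030.
Appellate Stay Credit: +491 days → 31 August 2031.
Product Clearance Extension: +984 days → 11 May 2034.
Administrative Delay Adjustment: +286 days → 21 February 2035.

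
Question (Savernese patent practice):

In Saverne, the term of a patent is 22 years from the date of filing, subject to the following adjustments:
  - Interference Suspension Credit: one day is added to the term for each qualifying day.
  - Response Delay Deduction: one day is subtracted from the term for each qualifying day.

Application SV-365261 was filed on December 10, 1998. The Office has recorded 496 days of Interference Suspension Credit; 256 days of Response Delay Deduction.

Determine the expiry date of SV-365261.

Base term: filing date + 22 years → 10 December 2020.
Interference Suspension Credit: +496 days → 20 April 2022.
Response Delay Deduction: −256 days → 7 August 2021.

2021-08-07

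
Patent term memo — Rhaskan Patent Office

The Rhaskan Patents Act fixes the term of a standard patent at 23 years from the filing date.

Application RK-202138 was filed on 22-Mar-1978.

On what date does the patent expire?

Filing date + 23 years → 22 March 2001.

2001-03-22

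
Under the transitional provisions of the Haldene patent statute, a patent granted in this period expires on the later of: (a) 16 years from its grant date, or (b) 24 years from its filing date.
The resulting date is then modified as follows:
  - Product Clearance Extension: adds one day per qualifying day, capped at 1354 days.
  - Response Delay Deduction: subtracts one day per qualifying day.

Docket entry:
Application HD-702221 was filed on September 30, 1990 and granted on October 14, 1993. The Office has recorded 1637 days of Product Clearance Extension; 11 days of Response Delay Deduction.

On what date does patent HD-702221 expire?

(a) grant + 16 years → 14 October 2009.
(b) filing + 24 years → 30 September 2014.
Later of the two: 30 September 2014.
Product Clearance Extension: 1637 days claimed exceeds the 1354-day cap, so +1354 days → 15 June 2018.
Response Delay Deduction: −11 days → 4 June 2018.

2018-06-04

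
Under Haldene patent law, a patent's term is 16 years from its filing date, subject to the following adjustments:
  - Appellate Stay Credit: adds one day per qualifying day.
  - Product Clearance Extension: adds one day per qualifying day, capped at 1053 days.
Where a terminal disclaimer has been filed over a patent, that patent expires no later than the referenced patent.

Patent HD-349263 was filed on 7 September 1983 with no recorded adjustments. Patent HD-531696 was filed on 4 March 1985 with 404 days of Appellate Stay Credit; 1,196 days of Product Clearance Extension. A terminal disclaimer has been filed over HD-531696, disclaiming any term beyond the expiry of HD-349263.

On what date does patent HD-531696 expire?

Natural term of HD-531696:
  Base: filing + 16 years → 4 March 2001.
  Appellate Stay Credit: +404 days → 12 April 2002.
  Product Clearance Extension: 1196 days claimed exceeds the 1053-day cap, so +1053 days → 28 February 2005.
Expiry of referenced patent HD-349263:
  Base: filing + 16 years → 7 September 1999.
Terminal disclaimer: HD-531696 expires on the earlier of 28 February 2005 and 7 September 1999.

September 7, 1999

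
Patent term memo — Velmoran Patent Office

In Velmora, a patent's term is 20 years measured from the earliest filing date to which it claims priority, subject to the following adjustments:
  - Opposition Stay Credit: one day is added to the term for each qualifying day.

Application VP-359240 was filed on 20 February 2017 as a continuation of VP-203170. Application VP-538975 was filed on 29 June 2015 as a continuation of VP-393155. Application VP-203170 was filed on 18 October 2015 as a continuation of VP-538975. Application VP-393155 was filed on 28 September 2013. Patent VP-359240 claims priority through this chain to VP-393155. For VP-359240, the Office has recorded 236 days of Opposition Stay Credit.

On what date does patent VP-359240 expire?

May 22, 2034

Earliest priority filing: 28 September 2013.
Base term: 28 September 2013 + 20 years → 28 September 2033.
Opposition Stay Credit: +236 days → 22 May 2034.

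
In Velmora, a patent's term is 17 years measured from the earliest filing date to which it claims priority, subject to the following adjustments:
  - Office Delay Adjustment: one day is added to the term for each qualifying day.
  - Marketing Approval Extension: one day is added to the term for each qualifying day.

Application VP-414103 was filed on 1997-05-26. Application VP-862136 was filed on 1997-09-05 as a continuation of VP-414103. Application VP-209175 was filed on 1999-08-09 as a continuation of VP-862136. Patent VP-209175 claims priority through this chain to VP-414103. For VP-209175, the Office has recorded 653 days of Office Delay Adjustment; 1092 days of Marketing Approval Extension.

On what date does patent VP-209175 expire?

March 6, 2019

Earliest priority filing: 26 May 1997.
Base term: 26 May 1997 + 17 years → 26 May 2014.
Office Delay Adjustment: +653 days → 9 March 2016.
Marketing Approval Extension: +1092 days → 6 March 2019.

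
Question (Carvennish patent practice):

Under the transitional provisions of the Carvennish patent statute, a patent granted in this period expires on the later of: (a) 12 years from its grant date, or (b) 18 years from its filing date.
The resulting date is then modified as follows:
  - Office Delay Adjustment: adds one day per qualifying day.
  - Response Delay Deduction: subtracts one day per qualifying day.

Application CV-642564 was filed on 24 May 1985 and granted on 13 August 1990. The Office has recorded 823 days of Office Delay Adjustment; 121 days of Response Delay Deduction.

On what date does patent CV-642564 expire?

(a) grant + 12 years → 13 August 2002.
(b) filing + 18 years → 24 May 2003.
Later of the two: 24 May 2003.
Office Delay Adjustment: +823 days → 24 August 2005.
Response Delay Deduction: −121 days → 25 April 2005.

April 25, 2005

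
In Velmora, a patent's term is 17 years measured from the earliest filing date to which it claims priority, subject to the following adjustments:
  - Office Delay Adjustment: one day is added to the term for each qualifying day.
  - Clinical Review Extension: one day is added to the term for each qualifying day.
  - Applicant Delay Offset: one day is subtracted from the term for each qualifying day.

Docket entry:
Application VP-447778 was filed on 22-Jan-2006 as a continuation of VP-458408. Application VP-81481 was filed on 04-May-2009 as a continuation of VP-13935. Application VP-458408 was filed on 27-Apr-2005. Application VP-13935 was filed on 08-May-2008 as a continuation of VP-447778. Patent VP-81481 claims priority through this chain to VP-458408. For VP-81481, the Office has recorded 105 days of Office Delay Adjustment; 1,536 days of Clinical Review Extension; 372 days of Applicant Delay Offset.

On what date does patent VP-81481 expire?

October 17, 2025

Earliest priority filing: 27 April 2005.
Base term: 27 April 2005 + 17 years → 27 April 2022.
Office Delay Adjustment: +105 days → 10 August 2022.
Clinical Review Extension: +1536 days → 24 October 2026.
Applicant Delay Offset: −372 days → 17 October 2025.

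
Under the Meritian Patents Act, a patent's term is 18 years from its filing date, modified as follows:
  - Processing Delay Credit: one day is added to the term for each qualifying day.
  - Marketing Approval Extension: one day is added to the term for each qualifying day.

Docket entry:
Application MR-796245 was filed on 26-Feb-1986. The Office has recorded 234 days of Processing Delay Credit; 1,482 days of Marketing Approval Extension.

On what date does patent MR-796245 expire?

Base term: filing date + 18 years → 26 February 2004.
Processing Delay Credit: +234 days → 17 October 2004.
Marketing Approval Extension: +1482 days → 7 November 2008.

November 7, 2008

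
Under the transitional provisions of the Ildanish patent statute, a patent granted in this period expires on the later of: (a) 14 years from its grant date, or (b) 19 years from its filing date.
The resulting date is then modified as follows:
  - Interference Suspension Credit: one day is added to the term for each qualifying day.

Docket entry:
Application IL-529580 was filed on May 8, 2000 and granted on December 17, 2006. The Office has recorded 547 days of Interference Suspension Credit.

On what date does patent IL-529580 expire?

2022-06-17

(a) grant + 14 years → 17 December 2020.
(b) filing + 19 years → 8 May 2019.
Later of the two: 17 December 2020.
Interference Suspension Credit: +547 days → 17 June 2022.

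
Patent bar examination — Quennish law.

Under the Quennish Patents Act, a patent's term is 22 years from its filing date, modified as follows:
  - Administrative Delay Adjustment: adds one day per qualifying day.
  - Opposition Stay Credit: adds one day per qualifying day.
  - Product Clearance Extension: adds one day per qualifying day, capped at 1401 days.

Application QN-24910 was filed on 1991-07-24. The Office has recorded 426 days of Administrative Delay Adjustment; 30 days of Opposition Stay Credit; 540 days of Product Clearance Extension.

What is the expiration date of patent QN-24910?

2016-04-15

Base term: filing date + 22 years → 24 July 2013.
Administrative Delay Adjustment: +426 days → 23 September 2014.
Opposition Stay Credit: +30 days → 23 October 2014.
Product Clearance Extension: 540 days (within the 1401-day cap) → +540 days → 15 April 2016.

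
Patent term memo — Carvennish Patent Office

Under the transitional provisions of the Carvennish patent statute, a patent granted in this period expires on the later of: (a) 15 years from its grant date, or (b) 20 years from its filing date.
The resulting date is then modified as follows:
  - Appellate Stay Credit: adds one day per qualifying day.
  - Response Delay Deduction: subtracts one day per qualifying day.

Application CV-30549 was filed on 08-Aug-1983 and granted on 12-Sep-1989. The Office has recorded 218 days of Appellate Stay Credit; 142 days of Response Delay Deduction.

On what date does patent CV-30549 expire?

November 27, 2004

(a) grant + 15 years → 12 September 2004.
(b) filing + 20 years → 8 August 2003.
Later of the two: 12 September 2004.
Appellate Stay Credit: +218 days → 18 April 2005.
Response Delay Deduction: −142 days → 27 November 2004.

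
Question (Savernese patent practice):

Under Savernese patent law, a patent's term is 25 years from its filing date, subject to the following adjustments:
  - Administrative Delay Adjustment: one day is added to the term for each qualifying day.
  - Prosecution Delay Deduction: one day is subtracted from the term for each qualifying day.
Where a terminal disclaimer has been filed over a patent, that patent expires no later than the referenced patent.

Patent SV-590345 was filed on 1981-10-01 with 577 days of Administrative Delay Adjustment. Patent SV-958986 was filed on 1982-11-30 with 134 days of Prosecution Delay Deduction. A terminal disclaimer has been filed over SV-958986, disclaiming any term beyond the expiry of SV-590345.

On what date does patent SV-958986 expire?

Natural term of SV-958986:
  Base: filing + 25 years → 30 November 2007.
  Prosecution Delay Deduction: −134 days → 19 July 2007.
Expiry of referenced patent SV-590345:
  Base: filing + 25 years → 1 October 2006.
  Administrative Delay Adjustment: +577 days → 30 April 2008.
Terminal disclaimer: SV-958986 expires on the earlier of 19 July 2007 and 30 April 2008.

2007-07-19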